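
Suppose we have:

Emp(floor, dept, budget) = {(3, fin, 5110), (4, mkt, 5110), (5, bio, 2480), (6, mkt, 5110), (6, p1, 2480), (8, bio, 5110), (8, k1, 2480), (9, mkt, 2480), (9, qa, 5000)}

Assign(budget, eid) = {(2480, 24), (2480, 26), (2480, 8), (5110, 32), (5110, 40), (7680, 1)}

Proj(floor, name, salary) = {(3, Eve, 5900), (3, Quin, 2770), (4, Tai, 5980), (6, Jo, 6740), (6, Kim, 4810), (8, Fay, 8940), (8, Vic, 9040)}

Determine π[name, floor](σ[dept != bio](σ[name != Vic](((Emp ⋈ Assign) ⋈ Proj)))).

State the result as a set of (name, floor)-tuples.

Natural join on budget: {(3, fin, 5110, 32), (3, fin, 5110, 40), (4, mkt, 5110, 32), (4, mkt, 5110, 40), (5, bio, 2480, 24), (5, bio, 2480, 26), (5, bio, 2480, 8), (6, mkt, 5110, 32), (6, mkt, 5110, 40), (6, p1, 2480, 24), (6, p1, 2480, 26), (6, p1, 2480, 8), (8, bio, 5110, 32), (8, bio, 5110, 40), (8, k1, 2480, 24), (8, k1, 2480, 26), (8, k1, 2480, 8), (9, mkt, 2480, 24), (9, mkt, 2480, 26), (9, mkt, 2480, 8)}
Natural join on floor: {(3, fin, 5110, 32, Eve, 5900), (3, fin, 5110, 32, Quin, 2770), (3, fin, 5110, 40, Eve, 5900), (3, fin, 5110, 40, Quin, 2770), (4, mkt, 5110, 32, Tai, 5980), (4, mkt, 5110, 40, Tai, 5980), (6, mkt, 5110, 32, Jo, 6740), (6, mkt, 5110, 32, Kim, 4810), (6, mkt, 5110, 40, Jo, 6740), (6, mkt, 5110, 40, Kim, 4810), (6, p1, 2480, 24, Jo, 6740), (6, p1, 2480, 24, Kim, 4810), (6, p1, 2480, 26, Jo, 6740), (6, p1, 2480, 26, Kim, 4810), (6, p1, 2480, 8, Jo, 6740), (6, p1, 2480, 8, Kim, 4810), (8, bio, 5110, 32, Fay, 8940), (8, bio, 5110, 32, Vic, 9040), (8, bio, 5110, 40, Fay, 8940), (8, bio, 5110, 40, Vic, 9040), (8, k1, 2480, 24, Fay, 8940), (8, k1, 2480, 24, Vic, 9040), (8, k1, 2480, 26, Fay, 8940), (8, k1, 2480, 26, Vic, 9040), (8, k1, 2480, 8, Fay, 8940), (8, k1, 2480, 8, Vic, 9040)}
σ[name != Vic]: keep tuples satisfying name != Vic → {(3, fin, 5110, 32, Eve, 5900), (3, fin, 5110, 32, Quin, 2770), (3, fin, 5110, 40, Eve, 5900), (3, fin, 5110, 40, Quin, 2770), (4, mkt, 5110, 32, Tai, 5980), (4, mkt, 5110, 40, Tai, 5980), (6, mkt, 5110, 32, Jo, 6740), (6, mkt, 5110, 32, Kim, 4810), (6, mkt, 5110, 40, Jo, 6740), (6, mkt, 5110, 40, Kim, 4810), (6, p1, 2480, 24, Jo, 6740), (6, p1, 2480, 24, Kim, 4810), (6, p1, 2480, 26, Jo, 6740), (6, p1, 2480, 26, Kim, 4810), (6, p1, 2480, 8, Jo, 6740), (6, p1, 2480, 8, Kim, 4810), (8, bio, 5110, 32, Fay, 8940), (8, bio, 5110, 40, Fay, 8940), (8, k1, 2480, 24, Fay, 8940), (8, k1, 2480, 26, Fay, 8940), (8, k1, 2480, 8, Fay, 8940)}
σ[dept != bio]: keep tuples satisfying dept != bio → {(3, fin, 5110, 32, Eve, 5900), (3, fin, 5110, 32, Quin, 2770), (3, fin, 5110, 40, Eve, 5900), (3, fin, 5110, 40, Quin, 2770), (4, mkt, 5110, 32, Tai, 5980), (4, mkt, 5110, 40, Tai, 5980), (6, mkt, 5110, 32, Jo, 6740), (6, mkt, 5110, 32, Kim, 4810), (6, mkt, 5110, 40, Jo, 6740), (6, mkt, 5110, 40, Kim, 4810), (6, p1, 2480, 24, Jo, 6740), (6, p1, 2480, 24, Kim, 4810), (6, p1, 2480, 26, Jo, 6740), (6, p1, 2480, 26, Kim, 4810), (6, p1, 2480, 8, Jo, 6740), (6, p1, 2480, 8, Kim, 4810), (8, k1, 2480, 24, Fay, 8940), (8, k1, 2480, 26, Fay, 8940), (8, k1, 2480, 8, Fay, 8940)}
Keep only column(s) name, floor (13 duplicate(s) eliminated): {(Eve, 3), (Fay, 8), (Jo, 6), (Kim, 6), (Quin, 3), (Tai, 4)}

{(Eve, 3), (Fay, 8), (Jo, 6), (Kim, 6), (Quin, 3), (Tai, 4)}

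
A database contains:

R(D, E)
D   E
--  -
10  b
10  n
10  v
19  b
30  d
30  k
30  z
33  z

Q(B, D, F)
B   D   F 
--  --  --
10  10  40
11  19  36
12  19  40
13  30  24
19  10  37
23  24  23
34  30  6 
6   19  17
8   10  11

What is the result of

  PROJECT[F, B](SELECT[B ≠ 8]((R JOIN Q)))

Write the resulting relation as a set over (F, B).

{(17, 6), (24, 13), (36, 11), (37, 19), (40, 10), (40, 12), (6, 34)}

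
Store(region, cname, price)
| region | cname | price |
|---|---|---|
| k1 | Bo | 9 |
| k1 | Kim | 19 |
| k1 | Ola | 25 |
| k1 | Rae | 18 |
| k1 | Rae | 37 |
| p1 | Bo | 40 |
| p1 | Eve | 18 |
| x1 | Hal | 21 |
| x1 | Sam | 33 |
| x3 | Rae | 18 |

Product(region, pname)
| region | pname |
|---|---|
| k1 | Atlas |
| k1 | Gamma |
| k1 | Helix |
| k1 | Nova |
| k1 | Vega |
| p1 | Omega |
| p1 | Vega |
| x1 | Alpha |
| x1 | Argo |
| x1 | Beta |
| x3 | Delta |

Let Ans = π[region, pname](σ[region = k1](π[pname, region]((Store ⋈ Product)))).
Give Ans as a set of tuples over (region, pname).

Natural join on region: {(k1, Bo, 9, Atlas), (k1, Bo, 9, Gamma), (k1, Bo, 9, Helix), (k1, Bo, 9, Nova), (k1, Bo, 9, Vega), (k1, Kim, 19, Atlas), (k1, Kim, 19, Gamma), (k1, Kim, 19, Helix), (k1, Kim, 19, Nova), (k1, Kim, 19, Vega), (k1, Ola, 25, Atlas), (k1, Ola, 25, Gamma), (k1, Ola, 25, Helix), (k1, Ola, 25, Nova), (k1, Ola, 25, Vega), (k1, Rae, 18, Atlas), (k1, Rae, 18, Gamma), (k1, Rae, 18, Helix), (k1, Rae, 18, Nova), (k1, Rae, 18, Vega), (k1, Rae, 37, Atlas), (k1, Rae, 37, Gamma), (k1, Rae, 37, Helix), (k1, Rae, 37, Nova), (k1, Rae, 37, Vega), (p1, Bo, 40, Omega), (p1, Bo, 40, Vega), (p1, Eve, 18, Omega), (p1, Eve, 18, Vega), (x1, Hal, 21, Alpha), (x1, Hal, 21, Argo), (x1, Hal, 21, Beta), (x1, Sam, 33, Alpha), (x1, Sam, 33, Argo), (x1, Sam, 33, Beta), (x3, Rae, 18, Delta)}
π_{pname, region} gives {(Alpha, x1), (Argo, x1), (Atlas, k1), (Beta, x1), (Delta, x3), (Gamma, k1), (Helix, k1), (Nova, k1), (Omega, p1), (Vega, k1), (Vega, p1)} (25 duplicate(s) eliminated).
Filtering on region = k1 leaves {(Atlas, k1), (Gamma, k1), (Helix, k1), (Nova, k1), (Vega, k1)}.
π_{region, pname} gives {(k1, Atlas), (k1, Gamma), (k1, Helix), (k1, Nova), (k1, Vega)}.

{(k1, Atlas), (k1, Gamma), (k1, Helix), (k1, Nova), (k1, Vega)}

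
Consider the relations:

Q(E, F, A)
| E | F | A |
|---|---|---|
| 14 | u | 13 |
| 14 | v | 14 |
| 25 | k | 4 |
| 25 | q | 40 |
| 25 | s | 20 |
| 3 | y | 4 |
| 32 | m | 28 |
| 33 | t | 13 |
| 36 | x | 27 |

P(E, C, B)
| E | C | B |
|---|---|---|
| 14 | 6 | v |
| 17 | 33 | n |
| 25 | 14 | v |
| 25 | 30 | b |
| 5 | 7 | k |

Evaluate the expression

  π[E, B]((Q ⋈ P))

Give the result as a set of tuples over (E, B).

{(14, v), (25, b), (25, v)}

Q ⋈ P (natural join on E): {(14, u, 13, 6, v), (14, v, 14, 6, v), (25, k, 4, 14, v), (25, k, 4, 30, b), (25, q, 40, 14, v), (25, q, 40, 30, b), (25, s, 20, 14, v), (25, s, 20, 30, b)}
π_{E, B} gives {(14, v), (25, b), (25, v)} (5 duplicate(s) eliminated).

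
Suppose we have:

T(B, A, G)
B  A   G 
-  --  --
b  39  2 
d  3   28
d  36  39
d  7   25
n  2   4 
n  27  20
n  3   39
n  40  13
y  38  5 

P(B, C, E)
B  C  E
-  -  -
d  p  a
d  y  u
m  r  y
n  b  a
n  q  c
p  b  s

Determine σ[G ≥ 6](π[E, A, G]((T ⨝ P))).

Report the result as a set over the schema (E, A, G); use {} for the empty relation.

{(a, 27, 20), (a, 3, 28), (a, 3, 39), (a, 36, 39), (a, 40, 13), (a, 7, 25), (c, 27, 20), (c, 3, 39), (c, 40, 13), (u, 3, 28), (u, 36, 39), (u, 7, 25)}

Natural join on B: {(d, 3, 28, p, a), (d, 3, 28, y, u), (d, 36, 39, p, a), (d, 36, 39, y, u), (d, 7, 25, p, a), (d, 7, 25, y, u), (n, 2, 4, b, a), (n, 2, 4, q, c), (n, 27, 20, b, a), (n, 27, 20, q, c), (n, 3, 39, b, a), (n, 3, 39, q, c), (n, 40, 13, b, a), (n, 40, 13, q, c)}
Keep only column(s) E, A, G: {(a, 2, 4), (a, 27, 20), (a, 3, 28), (a, 3, 39), (a, 36, 39), (a, 40, 13), (a, 7, 25), (c, 2, 4), (c, 27, 20), (c, 3, 39), (c, 40, 13), (u, 3, 28), (u, 36, 39), (u, 7, 25)}
Apply σ_{G ≥ 6}; surviving tuples: {(a, 27, 20), (a, 3, 28), (a, 3, 39), (a, 36, 39), (a, 40, 13), (a, 7, 25), (c, 27, 20), (c, 3, 39), (c, 40, 13), (u, 3, 28), (u, 36, 39), (u, 7, 25)}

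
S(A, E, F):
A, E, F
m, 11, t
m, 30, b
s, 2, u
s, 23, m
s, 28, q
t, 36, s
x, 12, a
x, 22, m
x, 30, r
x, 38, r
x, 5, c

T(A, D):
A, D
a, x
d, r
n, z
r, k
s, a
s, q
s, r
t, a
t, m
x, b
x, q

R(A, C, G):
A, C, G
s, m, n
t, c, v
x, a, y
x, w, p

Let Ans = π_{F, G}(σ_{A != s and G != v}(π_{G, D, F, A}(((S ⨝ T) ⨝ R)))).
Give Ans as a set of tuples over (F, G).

S ⋈ T (natural join on A): {(s, 2, u, a), (s, 2, u, q), (s, 2, u, r), (s, 23, m, a), (s, 23, m, q), (s, 23, m, r), (s, 28, q, a), (s, 28, q, q), (s, 28, q, r), (t, 36, s, a), (t, 36, s, m), (x, 12, a, b), (x, 12, a, q), (x, 22, m, b), (x, 22, m, q), (x, 30, r, b), (x, 30, r, q), (x, 38, r, b), (x, 38, r, q), (x, 5, c, b), (x, 5, c, q)}
(S ⨝ T) ⋈ R (natural join on A): {(s, 2, u, a, m, n), (s, 2, u, q, m, n), (s, 2, u, r, m, n), (s, 23, m, a, m, n), (s, 23, m, q, m, n), (s, 23, m, r, m, n), (s, 28, q, a, m, n), (s, 28, q, q, m, n), (s, 28, q, r, m, n), (t, 36, s, a, c, v), (t, 36, s, m, c, v), (x, 12, a, b, a, y), (x, 12, a, b, w, p), (x, 12, a, q, a, y), (x, 12, a, q, w, p), (x, 22, m, b, a, y), (x, 22, m, b, w, p), (x, 22, m, q, a, y), (x, 22, m, q, w, p), (x, 30, r, b, a, y), (x, 30, r, b, w, p), (x, 30, r, q, a, y), (x, 30, r, q, w, p), (x, 38, r, b, a, y), (x, 38, r, b, w, p), (x, 38, r, q, a, y), (x, 38, r, q, w, p), (x, 5, c, b, a, y), (x, 5, c, b, w, p), (x, 5, c, q, a, y), (x, 5, c, q, w, p)}
π[G, D, F, A]: project onto (G, D, F, A) (4 duplicate(s) eliminated) → {(n, a, m, s), (n, a, q, s), (n, a, u, s), (n, q, m, s), (n, q, q, s), (n, q, u, s), (n, r, m, s), (n, r, q, s), (n, r, u, s), (p, b, a, x), (p, b, c, x), (p, b, m, x), (p, b, r, x), (p, q, a, x), (p, q, c, x), (p, q, m, x), (p, q, r, x), (v, a, s, t), (v, m, s, t), (y, b, a, x), (y, b, c, x), (y, b, m, x), (y, b, r, x), (y, q, a, x), (y, q, c, x), (y, q, m, x), (y, q, r, x)}
Selection A != s and G != v: {(p, b, a, x), (p, b, c, x), (p, b, m, x), (p, b, r, x), (p, q, a, x), (p, q, c, x), (p, q, m, x), (p, q, r, x), (y, b, a, x), (y, b, c, x), (y, b, m, x), (y, b, r, x), (y, q, a, x), (y, q, c, x), (y, q, m, x), (y, q, r, x)}
π[F, G]: project onto (F, G) (8 duplicate(s) eliminated) → {(a, p), (a, y), (c, p), (c, y), (m, p), (m, y), (r, p), (r, y)}

{(a, p), (a, y), (c, p), (c, y), (m, p), (m, y), (r, p), (r, y)}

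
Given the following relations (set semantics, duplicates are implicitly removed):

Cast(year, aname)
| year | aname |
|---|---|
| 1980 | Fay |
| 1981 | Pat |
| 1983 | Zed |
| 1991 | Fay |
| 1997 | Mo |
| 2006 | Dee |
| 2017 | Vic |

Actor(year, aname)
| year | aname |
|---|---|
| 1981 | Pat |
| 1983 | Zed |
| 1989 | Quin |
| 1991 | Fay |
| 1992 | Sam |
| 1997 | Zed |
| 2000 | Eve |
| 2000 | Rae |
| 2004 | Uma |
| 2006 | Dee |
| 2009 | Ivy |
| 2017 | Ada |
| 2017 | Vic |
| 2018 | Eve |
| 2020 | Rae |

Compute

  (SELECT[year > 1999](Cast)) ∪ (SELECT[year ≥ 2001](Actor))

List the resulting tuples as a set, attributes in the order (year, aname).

{(2004, Uma), (2006, Dee), (2009, Ivy), (2017, Ada), (2017, Vic), (2018, Eve), (2020, Rae)}

Filtering on year > 1999 leaves {(2006, Dee), (2017, Vic)}.
Filtering on year ≥ 2001 leaves {(2004, Uma), (2006, Dee), (2009, Ivy), (2017, Ada), (2017, Vic), (2018, Eve), (2020, Rae)}.
Union: {(2006, Dee), (2017, Vic)} with {(2004, Uma), (2006, Dee), (2009, Ivy), (2017, Ada), (2017, Vic), (2018, Eve), (2020, Rae)} → {(2004, Uma), (2006, Dee), (2009, Ivy), (2017, Ada), (2017, Vic), (2018, Eve), (2020, Rae)}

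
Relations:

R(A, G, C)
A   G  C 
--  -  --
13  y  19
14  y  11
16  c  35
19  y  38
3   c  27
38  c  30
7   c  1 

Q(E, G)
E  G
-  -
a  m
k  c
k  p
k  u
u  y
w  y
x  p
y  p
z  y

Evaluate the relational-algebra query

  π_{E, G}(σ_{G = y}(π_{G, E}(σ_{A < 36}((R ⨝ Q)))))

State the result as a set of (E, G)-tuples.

Natural join on G: {(13, y, 19, u), (13, y, 19, w), (13, y, 19, z), (14, y, 11, u), (14, y, 11, w), (14, y, 11, z), (16, c, 35, k), (19, y, 38, u), (19, y, 38, w), (19, y, 38, z), (3, c, 27, k), (38, c, 30, k), (7, c, 1, k)}
Filtering on A < 36 leaves {(13, y, 19, u), (13, y, 19, w), (13, y, 19, z), (14, y, 11, u), (14, y, 11, w), (14, y, 11, z), (16, c, 35, k), (19, y, 38, u), (19, y, 38, w), (19, y, 38, z), (3, c, 27, k), (7, c, 1, k)}.
π_{G, E} gives {(c, k), (y, u), (y, w), (y, z)} (8 duplicate(s) eliminated).
Filtering on G = y leaves {(y, u), (y, w), (y, z)}.
π_{E, G} gives {(u, y), (w, y), (z, y)}.

{(u, y), (w, y), (z, y)}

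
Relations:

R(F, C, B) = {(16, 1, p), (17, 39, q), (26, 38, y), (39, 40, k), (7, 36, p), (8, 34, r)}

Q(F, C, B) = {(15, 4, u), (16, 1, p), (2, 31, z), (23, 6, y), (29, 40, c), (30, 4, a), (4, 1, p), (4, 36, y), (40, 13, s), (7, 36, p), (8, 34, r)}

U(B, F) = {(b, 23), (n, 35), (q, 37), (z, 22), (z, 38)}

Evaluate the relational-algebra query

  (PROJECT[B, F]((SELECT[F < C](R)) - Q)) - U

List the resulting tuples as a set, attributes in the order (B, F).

{(k, 39), (q, 17), (y, 26)}

Filtering on F < C leaves {(17, 39, q), (26, 38, y), (39, 40, k), (7, 36, p), (8, 34, r)}.
Set difference of the two operands is {(17, 39, q), (26, 38, y), (39, 40, k)}.
π[B, F]: project onto (B, F) → {(k, 39), (q, 17), (y, 26)}
Set difference of the two operands is {(k, 39), (q, 17), (y, 26)}.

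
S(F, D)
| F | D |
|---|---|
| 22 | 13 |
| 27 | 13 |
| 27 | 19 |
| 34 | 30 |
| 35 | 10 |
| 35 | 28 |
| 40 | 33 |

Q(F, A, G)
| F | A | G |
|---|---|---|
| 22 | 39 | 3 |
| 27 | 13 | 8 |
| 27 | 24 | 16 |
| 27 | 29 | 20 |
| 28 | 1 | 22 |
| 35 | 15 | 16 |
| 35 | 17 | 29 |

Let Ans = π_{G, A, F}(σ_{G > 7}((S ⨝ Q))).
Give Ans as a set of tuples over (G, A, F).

Natural join on F: {(22, 13, 39, 3), (27, 13, 13, 8), (27, 13, 24, 16), (27, 13, 29, 20), (27, 19, 13, 8), (27, 19, 24, 16), (27, 19, 29, 20), (35, 10, 15, 16), (35, 10, 17, 29), (35, 28, 15, 16), (35, 28, 17, 29)}
σ[G > 7]: keep tuples satisfying G > 7 → {(27, 13, 13, 8), (27, 13, 24, 16), (27, 13, 29, 20), (27, 19, 13, 8), (27, 19, 24, 16), (27, 19, 29, 20), (35, 10, 15, 16), (35, 10, 17, 29), (35, 28, 15, 16), (35, 28, 17, 29)}
Keep only column(s) G, A, F (5 duplicate(s) eliminated): {(16, 15, 35), (16, 24, 27), (20, 29, 27), (29, 17, 35), (8, 13, 27)}

{(16, 15, 35), (16, 24, 27), (20, 29, 27), (29, 17, 35), (8, 13, 27)}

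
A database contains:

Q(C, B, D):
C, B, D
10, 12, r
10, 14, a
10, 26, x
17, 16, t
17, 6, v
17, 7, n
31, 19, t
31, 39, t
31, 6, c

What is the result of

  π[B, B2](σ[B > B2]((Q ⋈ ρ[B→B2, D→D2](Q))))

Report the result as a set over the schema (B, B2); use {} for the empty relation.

{(14, 12), (16, 6), (16, 7), (19, 6), (26, 12), (26, 14), (39, 19), (39, 6), (7, 6)}

ρ[B→B2, D→D2]: schema becomes (C, B2, D2); tuples unchanged.
Q ⋈ ρ[B→B2, D→D2](Q) (natural join on C): {(10, 12, r, 12, r), (10, 12, r, 14, a), (10, 12, r, 26, x), (10, 14, a, 12, r), (10, 14, a, 14, a), (10, 14, a, 26, x), (10, 26, x, 12, r), (10, 26, x, 14, a), (10, 26, x, 26, x), (17, 16, t, 16, t), (17, 16, t, 6, v), (17, 16, t, 7, n), (17, 6, v, 16, t), (17, 6, v, 6, v), (17, 6, v, 7, n), (17, 7, n, 16, t), (17, 7, n, 6, v), (17, 7, n, 7, n), (31, 19, t, 19, t), (31, 19, t, 39, t), (31, 19, t, 6, c), (31, 39, t, 19, t), (31, 39, t, 39, t), (31, 39, t, 6, c), (31, 6, c, 19, t), (31, 6, c, 39, t), (31, 6, c, 6, c)}
σ[B > B2]: keep tuples satisfying B > B2 → {(10, 14, a, 12, r), (10, 26, x, 12, r), (10, 26, x, 14, a), (17, 16, t, 6, v), (17, 16, t, 7, n), (17, 7, n, 6, v), (31, 19, t, 6, c), (31, 39, t, 19, t), (31, 39, t, 6, c)}
Keep only column(s) B, B2: {(14, 12), (16, 6), (16, 7), (19, 6), (26, 12), (26, 14), (39, 19), (39, 6), (7, 6)}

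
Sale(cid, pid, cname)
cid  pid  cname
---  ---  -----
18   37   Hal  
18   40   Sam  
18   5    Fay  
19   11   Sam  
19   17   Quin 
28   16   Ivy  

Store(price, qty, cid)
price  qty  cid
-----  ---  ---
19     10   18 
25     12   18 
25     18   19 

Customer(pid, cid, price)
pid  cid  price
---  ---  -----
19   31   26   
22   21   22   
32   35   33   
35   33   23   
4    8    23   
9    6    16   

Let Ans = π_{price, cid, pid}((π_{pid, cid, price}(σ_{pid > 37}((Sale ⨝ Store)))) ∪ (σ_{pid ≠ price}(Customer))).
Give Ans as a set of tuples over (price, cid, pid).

Natural join on cid: {(18, 37, Hal, 19, 10), (18, 37, Hal, 25, 12), (18, 40, Sam, 19, 10), (18, 40, Sam, 25, 12), (18, 5, Fay, 19, 10), (18, 5, Fay, 25, 12), (19, 11, Sam, 25, 18), (19, 17, Quin, 25, 18)}
Apply σ_{pid > 37}; surviving tuples: {(18, 40, Sam, 19, 10), (18, 40, Sam, 25, 12)}
π[pid, cid, price]: project onto (pid, cid, price) → {(40, 18, 19), (40, 18, 25)}
Apply σ_{pid ≠ price}; surviving tuples: {(19, 31, 26), (32, 35, 33), (35, 33, 23), (4, 8, 23), (9, 6, 16)}
Set union of the two operands is {(19, 31, 26), (32, 35, 33), (35, 33, 23), (4, 8, 23), (40, 18, 19), (40, 18, 25), (9, 6, 16)}.
π[price, cid, pid]: project onto (price, cid, pid) → {(16, 6, 9), (19, 18, 40), (23, 33, 35), (23, 8, 4), (25, 18, 40), (26, 31, 19), (33, 35, 32)}

{(16, 6, 9), (19, 18, 40), (23, 33, 35), (23, 8, 4), (25, 18, 40), (26, 31, 19), (33, 35, 32)}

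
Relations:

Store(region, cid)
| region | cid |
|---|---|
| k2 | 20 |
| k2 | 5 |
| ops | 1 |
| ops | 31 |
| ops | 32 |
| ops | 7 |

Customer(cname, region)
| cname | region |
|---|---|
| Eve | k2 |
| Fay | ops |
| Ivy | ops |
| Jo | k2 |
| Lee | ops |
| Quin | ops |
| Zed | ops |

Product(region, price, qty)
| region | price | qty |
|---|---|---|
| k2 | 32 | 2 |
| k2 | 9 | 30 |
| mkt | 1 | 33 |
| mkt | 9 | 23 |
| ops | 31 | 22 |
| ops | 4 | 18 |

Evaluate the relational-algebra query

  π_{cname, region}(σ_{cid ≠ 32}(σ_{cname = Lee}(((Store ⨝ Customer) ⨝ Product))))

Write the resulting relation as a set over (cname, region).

Store ⋈ Customer (natural join on region): {(k2, 20, Eve), (k2, 20, Jo), (k2, 5, Eve), (k2, 5, Jo), (ops, 1, Fay), (ops, 1, Ivy), (ops, 1, Lee), (ops, 1, Quin), (ops, 1, Zed), (ops, 31, Fay), (ops, 31, Ivy), (ops, 31, Lee), (ops, 31, Quin), (ops, 31, Zed), (ops, 32, Fay), (ops, 32, Ivy), (ops, 32, Lee), (ops, 32, Quin), (ops, 32, Zed), (ops, 7, Fay), (ops, 7, Ivy), (ops, 7, Lee), (ops, 7, Quin), (ops, 7, Zed)}
(Store ⨝ Customer) ⋈ Product (natural join on region): {(k2, 20, Eve, 32, 2), (k2, 20, Eve, 9, 30), (k2, 20, Jo, 32, 2), (k2, 20, Jo, 9, 30), (k2, 5, Eve, 32, 2), (k2, 5, Eve, 9, 30), (k2, 5, Jo, 32, 2), (k2, 5, Jo, 9, 30), (ops, 1, Fay, 31, 22), (ops, 1, Fay, 4, 18), (ops, 1, Ivy, 31, 22), (ops, 1, Ivy, 4, 18), (ops, 1, Lee, 31, 22), (ops, 1, Lee, 4, 18), (ops, 1, Quin, 31, 22), (ops, 1, Quin, 4, 18), (ops, 1, Zed, 31, 22), (ops, 1, Zed, 4, 18), (ops, 31, Fay, 31, 22), (ops, 31, Fay, 4, 18), (ops, 31, Ivy, 31, 22), (ops, 31, Ivy, 4, 18), (ops, 31, Lee, 31, 22), (ops, 31, Lee, 4, 18), (ops, 31, Quin, 31, 22), (ops, 31, Quin, 4, 18), (ops, 31, Zed, 31, 22), (ops, 31, Zed, 4, 18), (ops, 32, Fay, 31, 22), (ops, 32, Fay, 4, 18), (ops, 32, Ivy, 31, 22), (ops, 32, Ivy, 4, 18), (ops, 32, Lee, 31, 22), (ops, 32, Lee, 4, 18), (ops, 32, Quin, 31, 22), (ops, 32, Quin, 4, 18), (ops, 32, Zed, 31, 22), (ops, 32, Zed, 4, 18), (ops, 7, Fay, 31, 22), (ops, 7, Fay, 4, 18), (ops, 7, Ivy, 31, 22), (ops, 7, Ivy, 4, 18), (ops, 7, Lee, 31, 22), (ops, 7, Lee, 4, 18), (ops, 7, Quin, 31, 22), (ops, 7, Quin, 4, 18), (ops, 7, Zed, 31, 22), (ops, 7, Zed, 4, 18)}
Selection cname = Lee: {(ops, 1, Lee, 31, 22), (ops, 1, Lee, 4, 18), (ops, 31, Lee, 31, 22), (ops, 31, Lee, 4, 18), (ops, 32, Lee, 31, 22), (ops, 32, Lee, 4, 18), (ops, 7, Lee, 31, 22), (ops, 7, Lee, 4, 18)}
Selection cid ≠ 32: {(ops, 1, Lee, 31, 22), (ops, 1, Lee, 4, 18), (ops, 31, Lee, 31, 22), (ops, 31, Lee, 4, 18), (ops, 7, Lee, 31, 22), (ops, 7, Lee, 4, 18)}
Keep only column(s) cname, region (5 duplicate(s) eliminated): {(Lee, ops)}

{(Lee, ops)}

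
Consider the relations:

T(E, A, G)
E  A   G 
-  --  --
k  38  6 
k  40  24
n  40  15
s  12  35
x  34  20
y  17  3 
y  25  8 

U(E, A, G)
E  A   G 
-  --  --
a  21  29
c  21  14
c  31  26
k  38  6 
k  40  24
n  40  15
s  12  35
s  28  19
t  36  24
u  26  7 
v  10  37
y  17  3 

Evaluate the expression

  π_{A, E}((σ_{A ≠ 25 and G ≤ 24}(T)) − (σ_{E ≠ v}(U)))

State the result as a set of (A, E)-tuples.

Apply σ_{A ≠ 25 and G ≤ 24}; surviving tuples: {(k, 38, 6), (k, 40, 24), (n, 40, 15), (x, 34, 20), (y, 17, 3)}
Apply σ_{E ≠ v}; surviving tuples: {(a, 21, 29), (c, 21, 14), (c, 31, 26), (k, 38, 6), (k, 40, 24), (n, 40, 15), (s, 12, 35), (s, 28, 19), (t, 36, 24), (u, 26, 7), (y, 17, 3)}
Set difference of the two operands is {(x, 34, 20)}.
π[A, E]: project onto (A, E) → {(34, x)}

{(34, x)}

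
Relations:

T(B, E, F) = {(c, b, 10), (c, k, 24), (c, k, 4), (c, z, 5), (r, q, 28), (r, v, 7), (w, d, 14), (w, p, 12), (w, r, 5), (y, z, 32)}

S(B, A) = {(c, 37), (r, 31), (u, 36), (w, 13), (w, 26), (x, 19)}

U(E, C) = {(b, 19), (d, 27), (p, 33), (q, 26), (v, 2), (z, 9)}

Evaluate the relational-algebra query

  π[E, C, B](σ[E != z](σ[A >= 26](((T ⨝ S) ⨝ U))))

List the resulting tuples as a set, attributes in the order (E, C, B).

{(b, 19, c), (d, 27, w), (p, 33, w), (q, 26, r), (v, 2, r)}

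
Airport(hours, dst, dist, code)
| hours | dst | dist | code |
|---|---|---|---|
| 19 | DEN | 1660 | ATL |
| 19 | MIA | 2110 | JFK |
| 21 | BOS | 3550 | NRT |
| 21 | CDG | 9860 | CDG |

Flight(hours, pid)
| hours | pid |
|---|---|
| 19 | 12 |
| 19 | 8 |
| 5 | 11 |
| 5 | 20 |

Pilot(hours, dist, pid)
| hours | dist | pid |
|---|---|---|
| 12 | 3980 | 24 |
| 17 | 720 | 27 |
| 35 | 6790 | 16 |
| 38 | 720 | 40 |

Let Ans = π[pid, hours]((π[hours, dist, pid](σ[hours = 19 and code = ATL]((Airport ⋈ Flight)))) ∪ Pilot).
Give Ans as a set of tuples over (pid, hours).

Joining Airport and Flight on hours yields {(19, DEN, 1660, ATL, 12), (19, DEN, 1660, ATL, 8), (19, MIA, 2110, JFK, 12), (19, MIA, 2110, JFK, 8)}.
Selection hours = 19 and code = ATL: {(19, DEN, 1660, ATL, 12), (19, DEN, 1660, ATL, 8)}
Keep only column(s) hours, dist, pid: {(19, 1660, 12), (19, 1660, 8)}
Set union of the two operands is {(12, 3980, 24), (17, 720, 27), (19, 1660, 12), (19, 1660, 8), (35, 6790, 16), (38, 720, 40)}.
Keep only column(s) pid, hours: {(12, 19), (16, 35), (24, 12), (27, 17), (40, 38), (8, 19)}

{(12, 19), (16, 35), (24, 12), (27, 17), (40, 38), (8, 19)}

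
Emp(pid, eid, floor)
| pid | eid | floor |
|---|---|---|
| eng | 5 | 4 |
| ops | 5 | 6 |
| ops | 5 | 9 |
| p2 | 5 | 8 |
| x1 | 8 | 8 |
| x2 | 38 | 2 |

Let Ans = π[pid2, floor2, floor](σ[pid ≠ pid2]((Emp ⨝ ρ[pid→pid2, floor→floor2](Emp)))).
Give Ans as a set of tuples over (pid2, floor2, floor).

{(eng, 4, 6), (eng, 4, 8), (eng, 4, 9), (ops, 6, 4), (ops, 6, 8), (ops, 9, 4), (ops, 9, 8), (p2, 8, 4), (p2, 8, 6), (p2, 8, 9)}

ρ[pid→pid2, floor→floor2]: schema becomes (pid2, eid, floor2); tuples unchanged.
Emp ⋈ ρ[pid→pid2, floor→floor2](Emp) (natural join on eid): {(eng, 5, 4, eng, 4), (eng, 5, 4, ops, 6), (eng, 5, 4, ops, 9), (eng, 5, 4, p2, 8), (ops, 5, 6, eng, 4), (ops, 5, 6, ops, 6), (ops, 5, 6, ops, 9), (ops, 5, 6, p2, 8), (ops, 5, 9, eng, 4), (ops, 5, 9, ops, 6), (ops, 5, 9, ops, 9), (ops, 5, 9, p2, 8), (p2, 5, 8, eng, 4), (p2, 5, 8, ops, 6), (p2, 5, 8, ops, 9), (p2, 5, 8, p2, 8), (x1, 8, 8, x1, 8), (x2, 38, 2, x2, 2)}
Apply σ_{pid ≠ pid2}; surviving tuples: {(eng, 5, 4, ops, 6), (eng, 5, 4, ops, 9), (eng, 5, 4, p2, 8), (ops, 5, 6, eng, 4), (ops, 5, 6, p2, 8), (ops, 5, 9, eng, 4), (ops, 5, 9, p2, 8), (p2, 5, 8, eng, 4), (p2, 5, 8, ops, 6), (p2, 5, 8, ops, 9)}
π[pid2, floor2, floor]: project onto (pid2, floor2, floor) → {(eng, 4, 6), (eng, 4, 8), (eng, 4, 9), (ops, 6, 4), (ops, 6, 8), (ops, 9, 4), (ops, 9, 8), (p2, 8, 4), (p2, 8, 6), (p2, 8, 9)}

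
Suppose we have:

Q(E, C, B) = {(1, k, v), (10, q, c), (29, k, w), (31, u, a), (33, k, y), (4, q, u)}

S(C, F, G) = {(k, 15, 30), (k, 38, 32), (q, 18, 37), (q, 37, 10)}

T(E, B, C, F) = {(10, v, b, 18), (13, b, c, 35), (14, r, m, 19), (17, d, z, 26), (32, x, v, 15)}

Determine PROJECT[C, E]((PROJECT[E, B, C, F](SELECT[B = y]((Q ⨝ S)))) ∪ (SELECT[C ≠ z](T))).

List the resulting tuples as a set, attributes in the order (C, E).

{(b, 10), (c, 13), (k, 33), (m, 14), (v, 32)}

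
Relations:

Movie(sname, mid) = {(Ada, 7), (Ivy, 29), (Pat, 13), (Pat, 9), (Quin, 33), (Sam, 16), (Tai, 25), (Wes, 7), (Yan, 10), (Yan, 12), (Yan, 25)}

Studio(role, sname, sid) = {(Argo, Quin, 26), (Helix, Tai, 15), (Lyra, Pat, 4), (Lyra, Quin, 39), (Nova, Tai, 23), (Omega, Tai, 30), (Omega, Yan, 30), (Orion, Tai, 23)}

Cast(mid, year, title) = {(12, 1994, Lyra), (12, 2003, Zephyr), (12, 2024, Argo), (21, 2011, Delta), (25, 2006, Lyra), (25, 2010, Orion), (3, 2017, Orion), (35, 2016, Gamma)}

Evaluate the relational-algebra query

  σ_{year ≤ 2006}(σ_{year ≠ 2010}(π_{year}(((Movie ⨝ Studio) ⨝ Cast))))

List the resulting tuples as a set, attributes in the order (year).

{1994, 2003, 2006}

Joining Movie and Studio on sname yields {(Pat, 13, Lyra, 4), (Pat, 9, Lyra, 4), (Quin, 33, Argo, 26), (Quin, 33, Lyra, 39), (Tai, 25, Helix, 15), (Tai, 25, Nova, 23), (Tai, 25, Omega, 30), (Tai, 25, Orion, 23), (Yan, 10, Omega, 30), (Yan, 12, Omega, 30), (Yan, 25, Omega, 30)}.
Joining (Movie ⨝ Studio) and Cast on mid yields {(Tai, 25, Helix, 15, 2006, Lyra), (Tai, 25, Helix, 15, 2010, Orion), (Tai, 25, Nova, 23, 2006, Lyra), (Tai, 25, Nova, 23, 2010, Orion), (Tai, 25, Omega, 30, 2006, Lyra), (Tai, 25, Omega, 30, 2010, Orion), (Tai, 25, Orion, 23, 2006, Lyra), (Tai, 25, Orion, 23, 2010, Orion), (Yan, 12, Omega, 30, 1994, Lyra), (Yan, 12, Omega, 30, 2003, Zephyr), (Yan, 12, Omega, 30, 2024, Argo), (Yan, 25, Omega, 30, 2006, Lyra), (Yan, 25, Omega, 30, 2010, Orion)}.
π_{year} gives {1994, 2003, 2006, 2010, 2024} (8 duplicate(s) eliminated).
Selection year ≠ 2010: {1994, 2003, 2006, 2024}
Selection year ≤ 2006: {1994, 2003, 2006}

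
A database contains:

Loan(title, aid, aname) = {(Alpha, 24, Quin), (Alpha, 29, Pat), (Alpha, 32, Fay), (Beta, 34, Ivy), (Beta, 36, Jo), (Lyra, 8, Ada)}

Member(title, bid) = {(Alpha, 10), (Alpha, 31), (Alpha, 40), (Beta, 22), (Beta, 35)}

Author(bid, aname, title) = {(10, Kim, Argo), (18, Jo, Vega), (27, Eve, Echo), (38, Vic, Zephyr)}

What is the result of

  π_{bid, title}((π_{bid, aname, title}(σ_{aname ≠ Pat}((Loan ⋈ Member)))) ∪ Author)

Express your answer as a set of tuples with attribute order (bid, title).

Natural join on title: {(Alpha, 24, Quin, 10), (Alpha, 24, Quin, 31), (Alpha, 24, Quin, 40), (Alpha, 29, Pat, 10), (Alpha, 29, Pat, 31), (Alpha, 29, Pat, 40), (Alpha, 32, Fay, 10), (Alpha, 32, Fay, 31), (Alpha, 32, Fay, 40), (Beta, 34, Ivy, 22), (Beta, 34, Ivy, 35), (Beta, 36, Jo, 22), (Beta, 36, Jo, 35)}
σ[aname ≠ Pat]: keep tuples satisfying aname ≠ Pat → {(Alpha, 24, Quin, 10), (Alpha, 24, Quin, 31), (Alpha, 24, Quin, 40), (Alpha, 32, Fay, 10), (Alpha, 32, Fay, 31), (Alpha, 32, Fay, 40), (Beta, 34, Ivy, 22), (Beta, 34, Ivy, 35), (Beta, 36, Jo, 22), (Beta, 36, Jo, 35)}
π[bid, aname, title]: project onto (bid, aname, title) → {(10, Fay, Alpha), (10, Quin, Alpha), (22, Ivy, Beta), (22, Jo, Beta), (31, Fay, Alpha), (31, Quin, Alpha), (35, Ivy, Beta), (35, Jo, Beta), (40, Fay, Alpha), (40, Quin, Alpha)}
Union: {(10, Fay, Alpha), (10, Quin, Alpha), (22, Ivy, Beta), (22, Jo, Beta), (31, Fay, Alpha), (31, Quin, Alpha), (35, Ivy, Beta), (35, Jo, Beta), (40, Fay, Alpha), (40, Quin, Alpha)} with {(10, Kim, Argo), (18, Jo, Vega), (27, Eve, Echo), (38, Vic, Zephyr)} → {(10, Fay, Alpha), (10, Kim, Argo), (10, Quin, Alpha), (18, Jo, Vega), (22, Ivy, Beta), (22, Jo, Beta), (27, Eve, Echo), (31, Fay, Alpha), (31, Quin, Alpha), (35, Ivy, Beta), (35, Jo, Beta), (38, Vic, Zephyr), (40, Fay, Alpha), (40, Quin, Alpha)}
π[bid, title]: project onto (bid, title) (5 duplicate(s) eliminated) → {(10, Alpha), (10, Argo), (18, Vega), (22, Beta), (27, Echo), (31, Alpha), (35, Beta), (38, Zephyr), (40, Alpha)}

{(10, Alpha), (10, Argo), (18, Vega), (22, Beta), (27, Echo), (31, Alpha), (35, Beta), (38, Zephyr), (40, Alpha)}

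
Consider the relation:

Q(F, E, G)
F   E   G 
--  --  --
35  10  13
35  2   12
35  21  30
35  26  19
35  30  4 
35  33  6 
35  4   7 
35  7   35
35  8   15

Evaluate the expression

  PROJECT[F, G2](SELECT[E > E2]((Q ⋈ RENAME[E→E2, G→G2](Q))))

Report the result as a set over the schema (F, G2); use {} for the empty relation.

ρ[E→E2, G→G2]: schema becomes (F, E2, G2); tuples unchanged.
Joining Q and RENAME[E→E2, G→G2](Q) on F yields {(35, 10, 13, 10, 13), (35, 10, 13, 2, 12), (35, 10, 13, 21, 30), (35, 10, 13, 26, 19), (35, 10, 13, 30, 4), (35, 10, 13, 33, 6), (35, 10, 13, 4, 7), (35, 10, 13, 7, 35), (35, 10, 13, 8, 15), (35, 2, 12, 10, 13), (35, 2, 12, 2, 12), (35, 2, 12, 21, 30), (35, 2, 12, 26, 19), (35, 2, 12, 30, 4), (35, 2, 12, 33, 6), (35, 2, 12, 4, 7), (35, 2, 12, 7, 35), (35, 2, 12, 8, 15), (35, 21, 30, 10, 13), (35, 21, 30, 2, 12), (35, 21, 30, 21, 30), (35, 21, 30, 26, 19), (35, 21, 30, 30, 4), (35, 21, 30, 33, 6), (35, 21, 30, 4, 7), (35, 21, 30, 7, 35), (35, 21, 30, 8, 15), (35, 26, 19, 10, 13), (35, 26, 19, 2, 12), (35, 26, 19, 21, 30), (35, 26, 19, 26, 19), (35, 26, 19, 30, 4), (35, 26, 19, 33, 6), (35, 26, 19, 4, 7), (35, 26, 19, 7, 35), (35, 26, 19, 8, 15), (35, 30, 4, 10, 13), (35, 30, 4, 2, 12), (35, 30, 4, 21, 30), (35, 30, 4, 26, 19), (35, 30, 4, 30, 4), (35, 30, 4, 33, 6), (35, 30, 4, 4, 7), (35, 30, 4, 7, 35), (35, 30, 4, 8, 15), (35, 33, 6, 10, 13), (35, 33, 6, 2, 12), (35, 33, 6, 21, 30), (35, 33, 6, 26, 19), (35, 33, 6, 30, 4), (35, 33, 6, 33, 6), (35, 33, 6, 4, 7), (35, 33, 6, 7, 35), (35, 33, 6, 8, 15), (35, 4, 7, 10, 13), (35, 4, 7, 2, 12), (35, 4, 7, 21, 30), (35, 4, 7, 26, 19), (35, 4, 7, 30, 4), (35, 4, 7, 33, 6), (35, 4, 7, 4, 7), (35, 4, 7, 7, 35), (35, 4, 7, 8, 15), (35, 7, 35, 10, 13), (35, 7, 35, 2, 12), (35, 7, 35, 21, 30), (35, 7, 35, 26, 19), (35, 7, 35, 30, 4), (35, 7, 35, 33, 6), (35, 7, 35, 4, 7), (35, 7, 35, 7, 35), (35, 7, 35, 8, 15), (35, 8, 15, 10, 13), (35, 8, 15, 2, 12), (35, 8, 15, 21, 30), (35, 8, 15, 26, 19), (35, 8, 15, 30, 4), (35, 8, 15, 33, 6), (35, 8, 15, 4, 7), (35, 8, 15, 7, 35), (35, 8, 15, 8, 15)}.
Apply σ_{E > E2}; surviving tuples: {(35, 10, 13, 2, 12), (35, 10, 13, 4, 7), (35, 10, 13, 7, 35), (35, 10, 13, 8, 15), (35, 21, 30, 10, 13), (35, 21, 30, 2, 12), (35, 21, 30, 4, 7), (35, 21, 30, 7, 35), (35, 21, 30, 8, 15), (35, 26, 19, 10, 13), (35, 26, 19, 2, 12), (35, 26, 19, 21, 30), (35, 26, 19, 4, 7), (35, 26, 19, 7, 35), (35, 26, 19, 8, 15), (35, 30, 4, 10, 13), (35, 30, 4, 2, 12), (35, 30, 4, 21, 30), (35, 30, 4, 26, 19), (35, 30, 4, 4, 7), (35, 30, 4, 7, 35), (35, 30, 4, 8, 15), (35, 33, 6, 10, 13), (35, 33, 6, 2, 12), (35, 33, 6, 21, 30), (35, 33, 6, 26, 19), (35, 33, 6, 30, 4), (35, 33, 6, 4, 7), (35, 33, 6, 7, 35), (35, 33, 6, 8, 15), (35, 4, 7, 2, 12), (35, 7, 35, 2, 12), (35, 7, 35, 4, 7), (35, 8, 15, 2, 12), (35, 8, 15, 4, 7), (35, 8, 15, 7, 35)}
Projecting to F, G2 (28 duplicate(s) eliminated): {(35, 12), (35, 13), (35, 15), (35, 19), (35, 30), (35, 35), (35, 4), (35, 7)}

{(35, 12), (35, 13), (35, 15), (35, 19), (35, 30), (35, 35), (35, 4), (35, 7)}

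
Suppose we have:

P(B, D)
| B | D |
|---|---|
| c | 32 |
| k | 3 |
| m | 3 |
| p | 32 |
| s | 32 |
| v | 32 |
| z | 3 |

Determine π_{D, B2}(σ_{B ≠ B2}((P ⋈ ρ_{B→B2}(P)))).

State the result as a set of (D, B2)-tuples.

ρ[B→B2]: schema becomes (B2, D); tuples unchanged.
Joining P and ρ_{B→B2}(P) on D yields {(c, 32, c), (c, 32, p), (c, 32, s), (c, 32, v), (k, 3, k), (k, 3, m), (k, 3, z), (m, 3, k), (m, 3, m), (m, 3, z), (p, 32, c), (p, 32, p), (p, 32, s), (p, 32, v), (s, 32, c), (s, 32, p), (s, 32, s), (s, 32, v), (v, 32, c), (v, 32, p), (v, 32, s), (v, 32, v), (z, 3, k), (z, 3, m), (z, 3, z)}.
σ[B ≠ B2]: keep tuples satisfying B ≠ B2 → {(c, 32, p), (c, 32, s), (c, 32, v), (k, 3, m), (k, 3, z), (m, 3, k), (m, 3, z), (p, 32, c), (p, 32, s), (p, 32, v), (s, 32, c), (s, 32, p), (s, 32, v), (v, 32, c), (v, 32, p), (v, 32, s), (z, 3, k), (z, 3, m)}
π_{D, B2} gives {(3, k), (3, m), (3, z), (32, c), (32, p), (32, s), (32, v)} (11 duplicate(s) eliminated).

{(3, k), (3, m), (3, z), (32, c), (32, p), (32, s), (32, v)}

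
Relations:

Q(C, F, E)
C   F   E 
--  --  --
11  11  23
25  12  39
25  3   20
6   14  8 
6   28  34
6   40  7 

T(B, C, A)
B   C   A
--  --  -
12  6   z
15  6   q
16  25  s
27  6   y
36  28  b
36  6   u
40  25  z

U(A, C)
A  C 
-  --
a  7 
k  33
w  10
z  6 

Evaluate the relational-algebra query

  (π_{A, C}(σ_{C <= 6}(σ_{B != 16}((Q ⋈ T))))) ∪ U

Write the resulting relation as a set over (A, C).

Q ⋈ T (natural join on C): {(25, 12, 39, 16, s), (25, 12, 39, 40, z), (25, 3, 20, 16, s), (25, 3, 20, 40, z), (6, 14, 8, 12, z), (6, 14, 8, 15, q), (6, 14, 8, 27, y), (6, 14, 8, 36, u), (6, 28, 34, 12, z), (6, 28, 34, 15, q), (6, 28, 34, 27, y), (6, 28, 34, 36, u), (6, 40, 7, 12, z), (6, 40, 7, 15, q), (6, 40, 7, 27, y), (6, 40, 7, 36, u)}
Selection B != 16: {(25, 12, 39, 40, z), (25, 3, 20, 40, z), (6, 14, 8, 12, z), (6, 14, 8, 15, q), (6, 14, 8, 27, y), (6, 14, 8, 36, u), (6, 28, 34, 12, z), (6, 28, 34, 15, q), (6, 28, 34, 27, y), (6, 28, 34, 36, u), (6, 40, 7, 12, z), (6, 40, 7, 15, q), (6, 40, 7, 27, y), (6, 40, 7, 36, u)}
Selection C <= 6: {(6, 14, 8, 12, z), (6, 14, 8, 15, q), (6, 14, 8, 27, y), (6, 14, 8, 36, u), (6, 28, 34, 12, z), (6, 28, 34, 15, q), (6, 28, 34, 27, y), (6, 28, 34, 36, u), (6, 40, 7, 12, z), (6, 40, 7, 15, q), (6, 40, 7, 27, y), (6, 40, 7, 36, u)}
π[A, C]: project onto (A, C) (8 duplicate(s) eliminated) → {(q, 6), (u, 6), (y, 6), (z, 6)}
Union: {(q, 6), (u, 6), (y, 6), (z, 6)} with {(a, 7), (k, 33), (w, 10), (z, 6)} → {(a, 7), (k, 33), (q, 6), (u, 6), (w, 10), (y, 6), (z, 6)}

{(a, 7), (k, 33), (q, 6), (u, 6), (w, 10), (y, 6), (z, 6)}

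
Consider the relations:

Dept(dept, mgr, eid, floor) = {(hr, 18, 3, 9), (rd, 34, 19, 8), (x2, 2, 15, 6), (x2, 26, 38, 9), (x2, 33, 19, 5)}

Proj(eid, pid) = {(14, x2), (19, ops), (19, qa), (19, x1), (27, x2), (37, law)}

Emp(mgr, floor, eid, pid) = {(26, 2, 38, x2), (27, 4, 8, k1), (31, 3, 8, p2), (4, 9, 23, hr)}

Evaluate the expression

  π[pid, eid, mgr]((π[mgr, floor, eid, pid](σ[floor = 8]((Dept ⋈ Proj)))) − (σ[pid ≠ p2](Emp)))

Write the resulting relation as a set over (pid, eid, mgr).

Joining Dept and Proj on eid yields {(rd, 34, 19, 8, ops), (rd, 34, 19, 8, qa), (rd, 34, 19, 8, x1), (x2, 33, 19, 5, ops), (x2, 33, 19, 5, qa), (x2, 33, 19, 5, x1)}.
Selection floor = 8: {(rd, 34, 19, 8, ops), (rd, 34, 19, 8, qa), (rd, 34, 19, 8, x1)}
Projecting to mgr, floor, eid, pid: {(34, 8, 19, ops), (34, 8, 19, qa), (34, 8, 19, x1)}
Selection pid ≠ p2: {(26, 2, 38, x2), (27, 4, 8, k1), (4, 9, 23, hr)}
Set difference of the two operands is {(34, 8, 19, ops), (34, 8, 19, qa), (34, 8, 19, x1)}.
Projecting to pid, eid, mgr: {(ops, 19, 34), (qa, 19, 34), (x1, 19, 34)}

{(ops, 19, 34), (qa, 19, 34), (x1, 19, 34)}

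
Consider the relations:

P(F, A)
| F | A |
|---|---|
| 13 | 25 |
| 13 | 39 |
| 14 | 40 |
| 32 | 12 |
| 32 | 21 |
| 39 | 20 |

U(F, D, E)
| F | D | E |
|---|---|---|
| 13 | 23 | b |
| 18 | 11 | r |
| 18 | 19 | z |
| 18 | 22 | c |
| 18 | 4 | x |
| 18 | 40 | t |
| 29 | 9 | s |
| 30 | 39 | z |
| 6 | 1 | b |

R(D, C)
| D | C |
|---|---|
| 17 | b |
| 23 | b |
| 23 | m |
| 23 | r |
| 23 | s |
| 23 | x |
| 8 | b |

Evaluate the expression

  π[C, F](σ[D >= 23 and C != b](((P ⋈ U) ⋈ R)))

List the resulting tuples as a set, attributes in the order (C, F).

P ⋈ U (natural join on F): {(13, 25, 23, b), (13, 39, 23, b)}
(P ⋈ U) ⋈ R (natural join on D): {(13, 25, 23, b, b), (13, 25, 23, b, m), (13, 25, 23, b, r), (13, 25, 23, b, s), (13, 25, 23, b, x), (13, 39, 23, b, b), (13, 39, 23, b, m), (13, 39, 23, b, r), (13, 39, 23, b, s), (13, 39, 23, b, x)}
σ[D >= 23 and C != b]: keep tuples satisfying D >= 23 and C != b → {(13, 25, 23, b, m), (13, 25, 23, b, r), (13, 25, 23, b, s), (13, 25, 23, b, x), (13, 39, 23, b, m), (13, 39, 23, b, r), (13, 39, 23, b, s), (13, 39, 23, b, x)}
Projecting to C, F (4 duplicate(s) eliminated): {(m, 13), (r, 13), (s, 13), (x, 13)}

{(m, 13), (r, 13), (s, 13), (x, 13)}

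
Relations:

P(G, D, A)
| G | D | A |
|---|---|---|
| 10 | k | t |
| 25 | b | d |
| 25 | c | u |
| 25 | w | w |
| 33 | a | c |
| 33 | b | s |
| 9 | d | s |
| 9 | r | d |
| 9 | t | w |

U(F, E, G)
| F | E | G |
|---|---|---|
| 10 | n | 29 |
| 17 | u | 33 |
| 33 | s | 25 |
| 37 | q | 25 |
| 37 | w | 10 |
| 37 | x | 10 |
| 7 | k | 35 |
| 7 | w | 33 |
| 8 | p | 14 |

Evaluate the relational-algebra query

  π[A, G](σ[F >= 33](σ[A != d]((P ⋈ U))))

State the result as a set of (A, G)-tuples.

{(t, 10), (u, 25), (w, 25)}

P ⋈ U (natural join on G): {(10, k, t, 37, w), (10, k, t, 37, x), (25, b, d, 33, s), (25, b, d, 37, q), (25, c, u, 33, s), (25, c, u, 37, q), (25, w, w, 33, s), (25, w, w, 37, q), (33, a, c, 17, u), (33, a, c, 7, w), (33, b, s, 17, u), (33, b, s, 7, w)}
Selection A != d: {(10, k, t, 37, w), (10, k, t, 37, x), (25, c, u, 33, s), (25, c, u, 37, q), (25, w, w, 33, s), (25, w, w, 37, q), (33, a, c, 17, u), (33, a, c, 7, w), (33, b, s, 17, u), (33, b, s, 7, w)}
Selection F >= 33: {(10, k, t, 37, w), (10, k, t, 37, x), (25, c, u, 33, s), (25, c, u, 37, q), (25, w, w, 33, s), (25, w, w, 37, q)}
π[A, G]: project onto (A, G) (3 duplicate(s) eliminated) → {(t, 10), (u, 25), (w, 25)}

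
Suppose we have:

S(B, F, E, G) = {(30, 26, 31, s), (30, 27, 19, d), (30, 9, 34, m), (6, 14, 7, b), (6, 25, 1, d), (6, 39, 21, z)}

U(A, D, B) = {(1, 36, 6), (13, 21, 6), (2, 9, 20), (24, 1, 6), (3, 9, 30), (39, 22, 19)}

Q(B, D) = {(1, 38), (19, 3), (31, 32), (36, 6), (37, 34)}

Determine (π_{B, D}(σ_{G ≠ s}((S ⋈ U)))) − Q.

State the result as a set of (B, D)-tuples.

{(30, 9), (6, 1), (6, 21), (6, 36)}

S ⋈ U (natural join on B): {(30, 26, 31, s, 3, 9), (30, 27, 19, d, 3, 9), (30, 9, 34, m, 3, 9), (6, 14, 7, b, 1, 36), (6, 14, 7, b, 13, 21), (6, 14, 7, b, 24, 1), (6, 25, 1, d, 1, 36), (6, 25, 1, d, 13, 21), (6, 25, 1, d, 24, 1), (6, 39, 21, z, 1, 36), (6, 39, 21, z, 13, 21), (6, 39, 21, z, 24, 1)}
Selection G ≠ s: {(30, 27, 19, d, 3, 9), (30, 9, 34, m, 3, 9), (6, 14, 7, b, 1, 36), (6, 14, 7, b, 13, 21), (6, 14, 7, b, 24, 1), (6, 25, 1, d, 1, 36), (6, 25, 1, d, 13, 21), (6, 25, 1, d, 24, 1), (6, 39, 21, z, 1, 36), (6, 39, 21, z, 13, 21), (6, 39, 21, z, 24, 1)}
π[B, D]: project onto (B, D) (7 duplicate(s) eliminated) → {(30, 9), (6, 1), (6, 21), (6, 36)}
Taking the difference: {(30, 9), (6, 1), (6, 21), (6, 36)}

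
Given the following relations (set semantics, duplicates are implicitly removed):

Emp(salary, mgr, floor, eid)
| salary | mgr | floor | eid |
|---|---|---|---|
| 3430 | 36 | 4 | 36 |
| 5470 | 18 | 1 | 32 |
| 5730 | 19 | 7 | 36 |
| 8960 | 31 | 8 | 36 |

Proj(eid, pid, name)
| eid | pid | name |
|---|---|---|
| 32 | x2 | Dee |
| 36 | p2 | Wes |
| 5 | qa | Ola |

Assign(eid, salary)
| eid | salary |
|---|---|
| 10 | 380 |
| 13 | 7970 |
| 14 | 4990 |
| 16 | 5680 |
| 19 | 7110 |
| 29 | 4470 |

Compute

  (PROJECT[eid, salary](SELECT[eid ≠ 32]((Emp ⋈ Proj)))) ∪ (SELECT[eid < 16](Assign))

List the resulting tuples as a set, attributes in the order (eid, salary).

Joining Emp and Proj on eid yields {(3430, 36, 4, 36, p2, Wes), (5470, 18, 1, 32, x2, Dee), (5730, 19, 7, 36, p2, Wes), (8960, 31, 8, 36, p2, Wes)}.
Apply σ_{eid ≠ 32}; surviving tuples: {(3430, 36, 4, 36, p2, Wes), (5730, 19, 7, 36, p2, Wes), (8960, 31, 8, 36, p2, Wes)}
Keep only column(s) eid, salary: {(36, 3430), (36, 5730), (36, 8960)}
Apply σ_{eid < 16}; surviving tuples: {(10, 380), (13, 7970), (14, 4990)}
Set union of the two operands is {(10, 380), (13, 7970), (14, 4990), (36, 3430), (36, 5730), (36, 8960)}.

{(10, 380), (13, 7970), (14, 4990), (36, 3430), (36, 5730), (36, 8960)}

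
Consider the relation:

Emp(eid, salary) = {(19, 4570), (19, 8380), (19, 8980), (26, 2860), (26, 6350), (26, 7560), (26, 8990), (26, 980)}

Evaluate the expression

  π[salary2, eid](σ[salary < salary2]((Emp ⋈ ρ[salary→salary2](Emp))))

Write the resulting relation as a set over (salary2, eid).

{(2860, 26), (6350, 26), (7560, 26), (8380, 19), (8980, 19), (8990, 26)}

ρ[salary→salary2]: schema becomes (eid, salary2); tuples unchanged.
Natural join on eid: {(19, 4570, 4570), (19, 4570, 8380), (19, 4570, 8980), (19, 8380, 4570), (19, 8380, 8380), (19, 8380, 8980), (19, 8980, 4570), (19, 8980, 8380), (19, 8980, 8980), (26, 2860, 2860), (26, 2860, 6350), (26, 2860, 7560), (26, 2860, 8990), (26, 2860, 980), (26, 6350, 2860), (26, 6350, 6350), (26, 6350, 7560), (26, 6350, 8990), (26, 6350, 980), (26, 7560, 2860), (26, 7560, 6350), (26, 7560, 7560), (26, 7560, 8990), (26, 7560, 980), (26, 8990, 2860), (26, 8990, 6350), (26, 8990, 7560), (26, 8990, 8990), (26, 8990, 980), (26, 980, 2860), (26, 980, 6350), (26, 980, 7560), (26, 980, 8990), (26, 980, 980)}
σ[salary < salary2]: keep tuples satisfying salary < salary2 → {(19, 4570, 8380), (19, 4570, 8980), (19, 8380, 8980), (26, 2860, 6350), (26, 2860, 7560), (26, 2860, 8990), (26, 6350, 7560), (26, 6350, 8990), (26, 7560, 8990), (26, 980, 2860), (26, 980, 6350), (26, 980, 7560), (26, 980, 8990)}
π_{salary2, eid} gives {(2860, 26), (6350, 26), (7560, 26), (8380, 19), (8980, 19), (8990, 26)} (7 duplicate(s) eliminated).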